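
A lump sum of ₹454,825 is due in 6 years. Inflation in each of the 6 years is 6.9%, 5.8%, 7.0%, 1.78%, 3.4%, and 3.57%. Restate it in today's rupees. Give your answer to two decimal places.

Price-level factor over 6 years: 1.069 × 1.058 × 1.070 × 1.0178 × 1.034 × 1.0357 ≈ 1.3190586679.
Purchasing power today: ₹454,825 divided by that factor.

₹344,810.29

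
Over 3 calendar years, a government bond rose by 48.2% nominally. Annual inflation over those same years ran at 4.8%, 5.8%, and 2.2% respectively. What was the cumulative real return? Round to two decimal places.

Cumulative inflation factor: 1.048 × 1.058 × 1.022 ≈ 1.13318.
Nominal growth factor: 1.48200. Real growth factor = 1.48200 / 1.13318 ≈ 1.30783.
Total real return ≈ 30.7827%.

30.78%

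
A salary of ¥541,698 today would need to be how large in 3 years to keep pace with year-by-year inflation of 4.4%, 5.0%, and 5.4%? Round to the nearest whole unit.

¥625,875

Cumulative price-level factor: 1.044 × 1.050 × 1.054 = 1.1553948.
The nominal amount required is ¥541,698 scaled up by that factor.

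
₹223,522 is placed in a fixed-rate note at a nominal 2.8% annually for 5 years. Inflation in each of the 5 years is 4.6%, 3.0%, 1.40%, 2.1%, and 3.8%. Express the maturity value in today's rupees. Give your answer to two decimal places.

Nominal value at maturity: ₹223,522 × (1 + 2.8%)^5 ≈ ₹256,617.25.
Price-level factor over 5 years: 1.046 × 1.030 × 1.0140 × 1.021 × 1.038 ≈ 1.1577904416.
The maturity value deflated by that factor is the answer in today's purchasing power.

₹221,643.95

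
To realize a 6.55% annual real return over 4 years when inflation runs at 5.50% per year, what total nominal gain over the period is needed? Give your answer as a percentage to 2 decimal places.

Required annual nominal rate: (1+6.55%)(1+5.50%) − 1 = 12.41025%.
Cumulative over 4 years: (1 + 0.1241025)^4 − 1 ≈ 0.59670.

59.67%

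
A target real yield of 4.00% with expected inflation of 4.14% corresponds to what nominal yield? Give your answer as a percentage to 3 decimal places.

By the Fisher equation, 1 + r_nom = (1 + 4.00%)(1 + 4.14%) = 1.0400 × 1.0414 = 1.083056.
So r_nom = 8.3056%.

8.306%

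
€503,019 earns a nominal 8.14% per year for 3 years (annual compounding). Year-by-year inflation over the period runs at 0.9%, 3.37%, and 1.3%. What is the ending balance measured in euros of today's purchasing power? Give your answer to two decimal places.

€602,071.90

Nominal value at maturity: €503,019 × (1 + 8.14%)^3 ≈ €636,126.50.
Price-level factor over 3 years: 1.009 × 1.0337 × 1.013 = 1.0565623429.
The maturity value deflated by that factor is the answer in today's purchasing power.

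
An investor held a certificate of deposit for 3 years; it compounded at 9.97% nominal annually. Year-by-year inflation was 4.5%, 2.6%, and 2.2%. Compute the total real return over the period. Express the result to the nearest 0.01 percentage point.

21.37%

Cumulative inflation factor: 1.045 × 1.026 × 1.022 ≈ 1.09576.
Nominal growth factor: 1.32991. Real growth factor = 1.32991 / 1.09576 ≈ 1.21369.
Total real return ≈ 21.3691%.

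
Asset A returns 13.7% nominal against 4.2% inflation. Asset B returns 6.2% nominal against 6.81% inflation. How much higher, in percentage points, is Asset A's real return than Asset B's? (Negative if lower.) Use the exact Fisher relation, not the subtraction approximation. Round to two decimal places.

9.69

Asset A real return: 1.137/1.042 − 1 = 9.117%.
Asset B real return: 1.062/1.0681 − 1 = -0.571%.
Difference: 9.117 − (-0.571) = 9.688 pp.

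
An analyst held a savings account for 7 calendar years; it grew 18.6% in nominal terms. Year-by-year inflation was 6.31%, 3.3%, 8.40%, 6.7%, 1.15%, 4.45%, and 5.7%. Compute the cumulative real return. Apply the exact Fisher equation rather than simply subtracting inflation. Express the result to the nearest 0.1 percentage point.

Cumulative inflation factor: 1.0631 × 1.033 × 1.0840 × 1.067 × 1.0115 × 1.0445 × 1.057 ≈ 1.41846.
Nominal growth factor: 1.18600. Real growth factor = 1.18600 / 1.41846 ≈ 0.83612.
Total real return ≈ -16.3883%.

-16.4%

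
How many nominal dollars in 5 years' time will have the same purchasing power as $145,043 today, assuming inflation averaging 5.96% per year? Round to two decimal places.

$193,734.30

Cumulative price-level factor: (1+5.96%)^5 ≈ 1.3357025286.
The nominal amount required is $145,043 scaled up by that factor.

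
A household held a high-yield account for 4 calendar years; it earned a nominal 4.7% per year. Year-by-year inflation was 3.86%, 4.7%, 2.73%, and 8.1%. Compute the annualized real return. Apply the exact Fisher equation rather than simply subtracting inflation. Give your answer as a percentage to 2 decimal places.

-0.12%

Cumulative inflation factor: 1.0386 × 1.047 × 1.0273 × 1.081 ≈ 1.20759.
Nominal growth factor: 1.20167. Real growth factor = 1.20167 / 1.20759 ≈ 0.99510.
Annualized: 0.99510^(1/4) − 1 ≈ -0.00123.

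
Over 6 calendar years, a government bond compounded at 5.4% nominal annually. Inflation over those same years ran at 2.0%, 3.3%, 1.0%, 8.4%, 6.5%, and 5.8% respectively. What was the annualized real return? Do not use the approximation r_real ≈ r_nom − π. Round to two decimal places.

0.89%

Cumulative inflation factor: 1.020 × 1.033 × 1.010 × 1.084 × 1.065 × 1.058 ≈ 1.29983.
Nominal growth factor: 1.37102. Real growth factor = 1.37102 / 1.29983 ≈ 1.05477.
Annualized: 1.05477^(1/6) − 1 ≈ 0.00893.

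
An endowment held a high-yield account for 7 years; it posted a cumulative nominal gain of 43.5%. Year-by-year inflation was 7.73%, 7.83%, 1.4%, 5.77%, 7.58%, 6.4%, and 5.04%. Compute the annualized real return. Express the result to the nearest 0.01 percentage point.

-0.61%

Cumulative inflation factor: 1.0773 × 1.0783 × 1.014 × 1.0577 × 1.0758 × 1.064 × 1.0504 ≈ 1.49798.
Nominal growth factor: 1.43500. Real growth factor = 1.43500 / 1.49798 ≈ 0.95796.
Annualized: 0.95796^(1/7) − 1 ≈ -0.00612.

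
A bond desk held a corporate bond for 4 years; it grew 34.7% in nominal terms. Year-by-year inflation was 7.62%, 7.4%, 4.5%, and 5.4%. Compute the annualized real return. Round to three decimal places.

1.421%

Cumulative inflation factor: 1.0762 × 1.074 × 1.045 × 1.054 ≈ 1.27308.
Nominal growth factor: 1.34700. Real growth factor = 1.34700 / 1.27308 ≈ 1.05807.
Annualized: 1.05807^(1/4) − 1 ≈ 0.01421.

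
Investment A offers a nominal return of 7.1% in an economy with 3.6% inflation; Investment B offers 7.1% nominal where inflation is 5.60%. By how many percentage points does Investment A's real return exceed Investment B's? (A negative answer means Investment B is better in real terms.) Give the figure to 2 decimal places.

1.96

Investment A real return: 1.071/1.036 − 1 = 3.378%.
Investment B real return: 1.071/1.0560 − 1 = 1.420%.
Difference: 3.378 − 1.420 = 1.958 pp.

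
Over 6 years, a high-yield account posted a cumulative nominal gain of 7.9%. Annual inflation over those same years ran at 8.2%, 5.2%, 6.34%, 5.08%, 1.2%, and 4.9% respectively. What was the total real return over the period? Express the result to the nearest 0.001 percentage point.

-20.089%

Cumulative inflation factor: 1.082 × 1.052 × 1.0634 × 1.0508 × 1.012 × 1.049 ≈ 1.35025.
Nominal growth factor: 1.07900. Real growth factor = 1.07900 / 1.35025 ≈ 0.79911.
Total real return ≈ -20.0892%.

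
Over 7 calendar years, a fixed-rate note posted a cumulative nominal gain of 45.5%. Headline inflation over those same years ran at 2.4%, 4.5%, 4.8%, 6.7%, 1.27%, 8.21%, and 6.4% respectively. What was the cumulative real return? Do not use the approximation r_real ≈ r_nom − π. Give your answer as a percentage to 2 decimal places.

Cumulative inflation factor: 1.024 × 1.045 × 1.048 × 1.067 × 1.0127 × 1.0821 × 1.064 ≈ 1.39518.
Nominal growth factor: 1.45500. Real growth factor = 1.45500 / 1.39518 ≈ 1.04287.
Total real return ≈ 4.2872%.

4.29%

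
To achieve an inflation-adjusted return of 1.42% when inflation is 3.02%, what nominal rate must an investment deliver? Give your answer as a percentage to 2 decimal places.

4.48%

By the Fisher equation, 1 + r_nom = (1 + 1.42%)(1 + 3.02%) = 1.0142 × 1.0302 = 1.04482884.
So r_nom = 4.482884%.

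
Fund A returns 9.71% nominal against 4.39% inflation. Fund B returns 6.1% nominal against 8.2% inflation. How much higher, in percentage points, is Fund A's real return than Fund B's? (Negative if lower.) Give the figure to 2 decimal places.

7.04

Fund A real return: 1.0971/1.0439 − 1 = 5.096%.
Fund B real return: 1.061/1.082 − 1 = -1.941%.
Difference: 5.096 − (-1.941) = 7.037 pp.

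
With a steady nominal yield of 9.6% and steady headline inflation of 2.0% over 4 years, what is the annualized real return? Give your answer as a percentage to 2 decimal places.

7.45%

With constant rates the annual real return is the same each year: (1+9.6%)/(1+2.0%) − 1 = 0.07451.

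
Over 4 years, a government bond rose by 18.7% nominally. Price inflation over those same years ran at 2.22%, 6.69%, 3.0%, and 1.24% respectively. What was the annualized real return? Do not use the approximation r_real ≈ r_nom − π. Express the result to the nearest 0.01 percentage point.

Cumulative inflation factor: 1.0222 × 1.0669 × 1.030 × 1.0124 ≈ 1.13723.
Nominal growth factor: 1.18700. Real growth factor = 1.18700 / 1.13723 ≈ 1.04376.
Annualized: 1.04376^(1/4) − 1 ≈ 0.01077.

1.08%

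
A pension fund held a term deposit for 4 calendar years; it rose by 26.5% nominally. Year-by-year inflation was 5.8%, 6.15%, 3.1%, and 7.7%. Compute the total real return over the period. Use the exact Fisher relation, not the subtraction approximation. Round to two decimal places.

1.44%

Cumulative inflation factor: 1.058 × 1.0615 × 1.031 × 1.077 ≈ 1.24704.
Nominal growth factor: 1.26500. Real growth factor = 1.26500 / 1.24704 ≈ 1.01440.
Total real return ≈ 1.4403%.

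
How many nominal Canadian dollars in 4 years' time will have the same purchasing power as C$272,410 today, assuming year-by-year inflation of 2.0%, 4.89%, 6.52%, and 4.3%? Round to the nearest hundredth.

C$323,796.96

Cumulative price-level factor: 1.020 × 1.0489 × 1.0652 × 1.043 ≈ 1.1886383096.
The nominal amount required is C$272,410 scaled up by that factor.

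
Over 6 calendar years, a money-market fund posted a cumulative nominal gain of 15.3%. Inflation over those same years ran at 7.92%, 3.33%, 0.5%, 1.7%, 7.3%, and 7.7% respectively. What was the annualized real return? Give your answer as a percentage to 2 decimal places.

-2.19%

Cumulative inflation factor: 1.0792 × 1.0333 × 1.005 × 1.017 × 1.073 × 1.077 ≈ 1.31714.
Nominal growth factor: 1.15300. Real growth factor = 1.15300 / 1.31714 ≈ 0.87538.
Annualized: 0.87538^(1/6) − 1 ≈ -0.02194.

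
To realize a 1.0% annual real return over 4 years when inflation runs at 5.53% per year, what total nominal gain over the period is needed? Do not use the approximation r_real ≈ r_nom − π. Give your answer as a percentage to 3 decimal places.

29.059%

Required annual nominal rate: (1+1.0%)(1+5.53%) − 1 = 6.5853%.
Cumulative over 4 years: (1 + 0.065853)^4 − 1 ≈ 0.29059.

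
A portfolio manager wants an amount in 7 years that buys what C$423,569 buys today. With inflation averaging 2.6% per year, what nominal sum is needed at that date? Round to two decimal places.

Cumulative price-level factor: (1+2.6%)^7 ≈ 1.1968274058.
Multiplying C$423,569 by the price-level factor gives the future nominal sum.

C$506,938.99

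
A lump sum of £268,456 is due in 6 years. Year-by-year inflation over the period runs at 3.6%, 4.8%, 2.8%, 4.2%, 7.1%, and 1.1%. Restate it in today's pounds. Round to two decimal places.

Price-level factor over 6 years: 1.036 × 1.048 × 1.028 × 1.042 × 1.071 × 1.011 ≈ 1.2592805573.
Purchasing power today: £268,456 divided by that factor.

£213,182.04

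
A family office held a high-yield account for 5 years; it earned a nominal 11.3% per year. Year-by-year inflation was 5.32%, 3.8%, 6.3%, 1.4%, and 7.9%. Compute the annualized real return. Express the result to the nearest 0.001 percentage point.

6.080%

Cumulative inflation factor: 1.0532 × 1.038 × 1.063 × 1.014 × 1.079 ≈ 1.27145.
Nominal growth factor: 1.70795. Real growth factor = 1.70795 / 1.27145 ≈ 1.34331.
Annualized: 1.34331^(1/5) − 1 ≈ 0.06080.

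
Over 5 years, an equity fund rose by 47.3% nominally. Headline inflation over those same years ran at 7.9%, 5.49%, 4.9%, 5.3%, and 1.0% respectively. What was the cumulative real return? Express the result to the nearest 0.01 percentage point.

Cumulative inflation factor: 1.079 × 1.0549 × 1.049 × 1.053 × 1.010 ≈ 1.26987.
Nominal growth factor: 1.47300. Real growth factor = 1.47300 / 1.26987 ≈ 1.15996.
Total real return ≈ 15.9965%.

16.00%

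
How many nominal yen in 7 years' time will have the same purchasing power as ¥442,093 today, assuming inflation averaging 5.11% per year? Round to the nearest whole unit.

¥626,645

Cumulative price-level factor: (1+5.11%)^7 ≈ 1.4174516461.
Multiplying ¥442,093 by the price-level factor gives the future nominal sum.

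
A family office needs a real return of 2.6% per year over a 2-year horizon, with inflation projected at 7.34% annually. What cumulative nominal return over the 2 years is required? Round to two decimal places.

Required annual nominal rate: (1+2.6%)(1+7.34%) − 1 = 10.13084%.
Cumulative over 2 years: (1 + 0.1013084)^2 − 1 ≈ 0.21288.

21.29%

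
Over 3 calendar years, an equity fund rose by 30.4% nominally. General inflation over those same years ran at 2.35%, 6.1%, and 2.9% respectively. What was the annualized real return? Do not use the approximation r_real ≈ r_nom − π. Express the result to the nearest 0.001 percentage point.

5.282%

Cumulative inflation factor: 1.0235 × 1.061 × 1.029 ≈ 1.11743.
Nominal growth factor: 1.30400. Real growth factor = 1.30400 / 1.11743 ≈ 1.16697.
Annualized: 1.16697^(1/3) − 1 ≈ 0.05282.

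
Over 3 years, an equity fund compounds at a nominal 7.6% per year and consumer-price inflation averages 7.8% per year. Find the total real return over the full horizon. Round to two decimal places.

-0.56%

The annual real rate is (1+7.6%)/(1+7.8%) − 1 = -0.1855%.
Compounded over 3 years: (1 + -0.001855)^3 − 1 ≈ -0.00556.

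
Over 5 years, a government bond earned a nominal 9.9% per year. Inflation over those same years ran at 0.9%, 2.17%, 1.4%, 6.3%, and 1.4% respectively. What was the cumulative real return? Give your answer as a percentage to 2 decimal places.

Cumulative inflation factor: 1.009 × 1.0217 × 1.014 × 1.063 × 1.014 ≈ 1.12674.
Nominal growth factor: 1.60320. Real growth factor = 1.60320 / 1.12674 ≈ 1.42287.
Total real return ≈ 42.2868%.

42.29%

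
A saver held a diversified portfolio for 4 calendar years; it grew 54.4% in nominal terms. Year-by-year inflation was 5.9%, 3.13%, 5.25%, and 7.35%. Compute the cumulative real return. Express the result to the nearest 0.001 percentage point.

25.124%

Cumulative inflation factor: 1.059 × 1.0313 × 1.0525 × 1.0735 ≈ 1.23397.
Nominal growth factor: 1.54400. Real growth factor = 1.54400 / 1.23397 ≈ 1.25124.
Total real return ≈ 25.1244%.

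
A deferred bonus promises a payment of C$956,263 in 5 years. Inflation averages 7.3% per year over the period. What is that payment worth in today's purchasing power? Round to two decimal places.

Price-level factor over 5 years: (1 + 7.3%)^5 ≈ 1.4223242343.
Purchasing power today: C$956,263 divided by that factor.

C$672,324.20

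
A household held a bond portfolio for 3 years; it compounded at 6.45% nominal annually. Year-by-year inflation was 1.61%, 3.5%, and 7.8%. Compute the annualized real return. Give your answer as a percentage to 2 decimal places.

Cumulative inflation factor: 1.0161 × 1.035 × 1.078 ≈ 1.13369.
Nominal growth factor: 1.20625. Real growth factor = 1.20625 / 1.13369 ≈ 1.06400.
Annualized: 1.06400^(1/3) − 1 ≈ 0.02089.

2.09%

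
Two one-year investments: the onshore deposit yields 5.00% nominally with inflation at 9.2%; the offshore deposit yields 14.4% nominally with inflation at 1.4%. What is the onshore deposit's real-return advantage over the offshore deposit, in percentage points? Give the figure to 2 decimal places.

The onshore deposit real return: 1.0500/1.092 − 1 = -3.846%.
The offshore deposit real return: 1.144/1.014 − 1 = 12.821%.
Difference: -3.846 − 12.821 = -16.667 pp.

-16.67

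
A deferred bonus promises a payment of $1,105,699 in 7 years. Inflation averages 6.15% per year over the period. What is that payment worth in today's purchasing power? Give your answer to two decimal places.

$728,109.89

Price-level factor over 7 years: (1 + 6.15%)^7 ≈ 1.5185880902.
Purchasing power today: $1,105,699 divided by that factor.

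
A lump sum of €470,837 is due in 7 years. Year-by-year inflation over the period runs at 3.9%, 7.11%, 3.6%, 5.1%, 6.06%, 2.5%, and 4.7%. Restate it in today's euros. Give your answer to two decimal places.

Price-level factor over 7 years: 1.039 × 1.0711 × 1.036 × 1.051 × 1.0606 × 1.025 × 1.047 ≈ 1.3792093992.
Purchasing power today: €470,837 divided by that factor.

€341,381.81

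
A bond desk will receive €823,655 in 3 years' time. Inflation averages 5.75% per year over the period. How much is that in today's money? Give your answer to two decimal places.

Price-level factor over 3 years: (1 + 5.75%)^3 ≈ 1.1826088594.
Purchasing power today: €823,655 divided by that factor.

€696,472.88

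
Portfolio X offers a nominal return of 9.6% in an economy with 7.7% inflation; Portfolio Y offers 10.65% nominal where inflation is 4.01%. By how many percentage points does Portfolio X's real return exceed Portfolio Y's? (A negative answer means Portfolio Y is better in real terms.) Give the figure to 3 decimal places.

-4.620

Portfolio X real return: 1.096/1.077 − 1 = 1.7642%.
Portfolio Y real return: 1.1065/1.0401 − 1 = 6.3840%.
Difference: 1.7642 − 6.3840 = -4.6198 pp.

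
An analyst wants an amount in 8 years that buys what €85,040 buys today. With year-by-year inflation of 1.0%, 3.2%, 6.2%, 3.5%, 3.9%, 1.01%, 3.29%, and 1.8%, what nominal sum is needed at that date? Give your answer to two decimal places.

Cumulative price-level factor: 1.010 × 1.032 × 1.062 × 1.035 × 1.039 × 1.0101 × 1.0329 × 1.018 ≈ 1.2643051637.
Multiplying €85,040 by the price-level factor gives the future nominal sum.

€107,516.51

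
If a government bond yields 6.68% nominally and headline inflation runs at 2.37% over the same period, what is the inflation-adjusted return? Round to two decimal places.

4.21%

Real return via the Fisher equation: (1 + 6.68%)/(1 + 2.37%) − 1 = 1.0668/1.0237 − 1 ≈ 0.04210.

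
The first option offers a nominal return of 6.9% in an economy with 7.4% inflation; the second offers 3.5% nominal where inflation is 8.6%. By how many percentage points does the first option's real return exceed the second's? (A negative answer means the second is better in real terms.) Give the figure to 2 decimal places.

The first option real return: 1.069/1.074 − 1 = -0.466%.
The second real return: 1.035/1.086 − 1 = -4.696%.
Difference: -0.466 − (-4.696) = 4.230 pp.

4.23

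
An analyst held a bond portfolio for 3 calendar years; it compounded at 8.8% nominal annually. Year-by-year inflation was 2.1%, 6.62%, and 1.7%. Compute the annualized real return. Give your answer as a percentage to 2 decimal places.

Cumulative inflation factor: 1.021 × 1.0662 × 1.017 ≈ 1.10710.
Nominal growth factor: 1.28791. Real growth factor = 1.28791 / 1.10710 ≈ 1.16333.
Annualized: 1.16333^(1/3) − 1 ≈ 0.05172.

5.17%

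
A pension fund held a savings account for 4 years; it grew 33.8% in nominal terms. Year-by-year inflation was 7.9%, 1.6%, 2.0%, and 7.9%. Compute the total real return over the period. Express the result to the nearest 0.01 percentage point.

10.90%

Cumulative inflation factor: 1.079 × 1.016 × 1.020 × 1.079 ≈ 1.20653.
Nominal growth factor: 1.33800. Real growth factor = 1.33800 / 1.20653 ≈ 1.10897.
Total real return ≈ 10.8969%.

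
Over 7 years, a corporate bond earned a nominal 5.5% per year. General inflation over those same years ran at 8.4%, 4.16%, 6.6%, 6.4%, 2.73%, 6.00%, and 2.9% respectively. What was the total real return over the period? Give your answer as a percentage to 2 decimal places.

Cumulative inflation factor: 1.084 × 1.0416 × 1.066 × 1.064 × 1.0273 × 1.0600 × 1.029 ≈ 1.43499.
Nominal growth factor: 1.45468. Real growth factor = 1.45468 / 1.43499 ≈ 1.01372.
Total real return ≈ 1.3724%.

1.37%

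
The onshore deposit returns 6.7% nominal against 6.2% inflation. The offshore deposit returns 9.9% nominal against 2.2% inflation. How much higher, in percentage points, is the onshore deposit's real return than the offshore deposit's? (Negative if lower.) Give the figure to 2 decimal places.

The onshore deposit real return: 1.067/1.062 − 1 = 0.471%.
The offshore deposit real return: 1.099/1.022 − 1 = 7.534%.
Difference: 0.471 − 7.534 = -7.063 pp.

-7.06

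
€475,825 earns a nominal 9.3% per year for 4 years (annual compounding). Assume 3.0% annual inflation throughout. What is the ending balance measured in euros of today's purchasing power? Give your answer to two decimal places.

€603,363.46

Nominal value at maturity: €475,825 × (1 + 9.3%)^4 ≈ €679,090.89.
Price-level factor over 4 years: (1 + 3.0%)^4 = 1.12550881.
The maturity value deflated by that factor is the answer in today's purchasing power.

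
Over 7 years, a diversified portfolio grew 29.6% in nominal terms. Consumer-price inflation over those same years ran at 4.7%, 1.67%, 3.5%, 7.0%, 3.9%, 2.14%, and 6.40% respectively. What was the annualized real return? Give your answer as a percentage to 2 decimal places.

-0.38%

Cumulative inflation factor: 1.047 × 1.0167 × 1.035 × 1.070 × 1.039 × 1.0214 × 1.0640 ≈ 1.33112.
Nominal growth factor: 1.29600. Real growth factor = 1.29600 / 1.33112 ≈ 0.97362.
Annualized: 0.97362^(1/7) − 1 ≈ -0.00381.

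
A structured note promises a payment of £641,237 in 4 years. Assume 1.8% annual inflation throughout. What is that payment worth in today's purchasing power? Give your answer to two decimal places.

£597,073.04

Price-level factor over 4 years: (1 + 1.8%)^4 ≈ 1.0739674330.
Purchasing power today: £641,237 divided by that factor.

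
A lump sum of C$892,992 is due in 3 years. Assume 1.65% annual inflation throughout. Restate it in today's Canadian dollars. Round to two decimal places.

Price-level factor over 3 years: (1 + 1.65%)^3 ≈ 1.0503212421.
Purchasing power today: C$892,992 divided by that factor.

C$850,208.45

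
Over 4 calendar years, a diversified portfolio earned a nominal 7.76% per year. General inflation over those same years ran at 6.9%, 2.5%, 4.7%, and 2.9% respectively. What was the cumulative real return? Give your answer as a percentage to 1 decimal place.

Cumulative inflation factor: 1.069 × 1.025 × 1.047 × 1.029 ≈ 1.18049.
Nominal growth factor: 1.34844. Real growth factor = 1.34844 / 1.18049 ≈ 1.14226.
Total real return ≈ 14.2265%.

14.2%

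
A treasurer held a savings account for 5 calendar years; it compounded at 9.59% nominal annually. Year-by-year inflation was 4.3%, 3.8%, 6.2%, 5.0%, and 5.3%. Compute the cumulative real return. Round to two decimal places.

24.35%

Cumulative inflation factor: 1.043 × 1.038 × 1.062 × 1.050 × 1.053 ≈ 1.27123.
Nominal growth factor: 1.58072. Real growth factor = 1.58072 / 1.27123 ≈ 1.24346.
Total real return ≈ 24.3457%.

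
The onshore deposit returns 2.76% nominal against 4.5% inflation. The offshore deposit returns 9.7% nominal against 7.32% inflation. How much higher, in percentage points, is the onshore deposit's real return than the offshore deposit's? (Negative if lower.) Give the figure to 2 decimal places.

The onshore deposit real return: 1.0276/1.045 − 1 = -1.665%.
The offshore deposit real return: 1.097/1.0732 − 1 = 2.218%.
Difference: -1.665 − 2.218 = -3.883 pp.

-3.88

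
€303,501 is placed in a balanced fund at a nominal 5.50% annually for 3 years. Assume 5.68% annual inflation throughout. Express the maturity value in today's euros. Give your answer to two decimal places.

€301,952.82

Nominal value at maturity: €303,501 × (1 + 5.50%)^3 ≈ €356,383.43.
Price-level factor over 3 years: (1 + 5.68%)^3 ≈ 1.1802619704.
Dividing the nominal maturity value by the price-level factor gives the value in today's money.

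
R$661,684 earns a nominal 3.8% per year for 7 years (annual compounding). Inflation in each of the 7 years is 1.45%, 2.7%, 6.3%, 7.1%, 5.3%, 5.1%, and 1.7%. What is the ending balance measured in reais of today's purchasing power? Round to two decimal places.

Nominal value at maturity: R$661,684 × (1 + 3.8%)^7 ≈ R$859,077.03.
Price-level factor over 7 years: 1.0145 × 1.027 × 1.063 × 1.071 × 1.053 × 1.051 × 1.017 ≈ 1.3350491987.
The maturity value deflated by that factor is the answer in today's purchasing power.

R$643,479.68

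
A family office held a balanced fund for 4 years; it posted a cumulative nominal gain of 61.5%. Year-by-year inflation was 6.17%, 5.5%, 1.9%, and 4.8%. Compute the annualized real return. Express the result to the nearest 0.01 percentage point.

7.79%

Cumulative inflation factor: 1.0617 × 1.055 × 1.019 × 1.048 ≈ 1.19616.
Nominal growth factor: 1.61500. Real growth factor = 1.61500 / 1.19616 ≈ 1.35015.
Annualized: 1.35015^(1/4) − 1 ≈ 0.07794.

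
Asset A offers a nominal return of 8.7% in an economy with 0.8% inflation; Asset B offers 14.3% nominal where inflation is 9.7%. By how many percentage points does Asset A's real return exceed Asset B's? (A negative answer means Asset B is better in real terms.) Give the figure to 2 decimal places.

Asset A real return: 1.087/1.008 − 1 = 7.837%.
Asset B real return: 1.143/1.097 − 1 = 4.193%.
Difference: 7.837 − 4.193 = 3.644 pp.

3.64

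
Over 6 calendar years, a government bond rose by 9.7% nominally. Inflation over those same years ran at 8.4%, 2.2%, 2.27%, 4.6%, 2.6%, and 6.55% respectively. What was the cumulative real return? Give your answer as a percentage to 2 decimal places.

Cumulative inflation factor: 1.084 × 1.022 × 1.0227 × 1.046 × 1.026 × 1.0655 ≈ 1.29557.
Nominal growth factor: 1.09700. Real growth factor = 1.09700 / 1.29557 ≈ 0.84673.
Total real return ≈ -15.3269%.

-15.33%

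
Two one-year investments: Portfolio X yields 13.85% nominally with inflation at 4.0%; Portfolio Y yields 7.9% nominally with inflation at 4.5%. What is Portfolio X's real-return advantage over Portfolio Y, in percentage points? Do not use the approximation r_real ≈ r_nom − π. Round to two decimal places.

6.22

Portfolio X real return: 1.1385/1.040 − 1 = 9.471%.
Portfolio Y real return: 1.079/1.045 − 1 = 3.254%.
Difference: 9.471 − 3.254 = 6.217 pp.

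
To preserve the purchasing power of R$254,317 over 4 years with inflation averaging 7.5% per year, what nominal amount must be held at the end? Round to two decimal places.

Cumulative price-level factor: (1+7.5%)^4 ≈ 1.3354691406.
Multiplying R$254,317 by the price-level factor gives the future nominal sum.

R$339,632.51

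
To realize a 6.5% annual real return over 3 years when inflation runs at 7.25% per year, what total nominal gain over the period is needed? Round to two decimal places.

Required annual nominal rate: (1+6.5%)(1+7.25%) − 1 = 14.22125%.
Cumulative over 3 years: (1 + 0.1422125)^3 − 1 ≈ 0.49019.

49.02%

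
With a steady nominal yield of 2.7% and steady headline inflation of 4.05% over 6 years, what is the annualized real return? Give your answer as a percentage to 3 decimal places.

With constant rates the annual real return is the same each year: (1+2.7%)/(1+4.05%) − 1 = -0.01297.

-1.297%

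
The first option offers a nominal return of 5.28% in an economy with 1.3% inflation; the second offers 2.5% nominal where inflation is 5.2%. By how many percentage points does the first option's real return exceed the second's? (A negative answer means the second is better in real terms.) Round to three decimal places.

6.495

The first option real return: 1.0528/1.013 − 1 = 3.9289%.
The second real return: 1.025/1.052 − 1 = -2.5665%.
Difference: 3.9289 − (-2.5665) = 6.4954 pp.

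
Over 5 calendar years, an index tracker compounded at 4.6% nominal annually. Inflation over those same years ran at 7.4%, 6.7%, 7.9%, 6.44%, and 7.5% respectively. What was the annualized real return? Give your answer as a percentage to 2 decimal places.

-2.41%

Cumulative inflation factor: 1.074 × 1.067 × 1.079 × 1.0644 × 1.075 ≈ 1.41483.
Nominal growth factor: 1.25216. Real growth factor = 1.25216 / 1.41483 ≈ 0.88502.
Annualized: 0.88502^(1/5) − 1 ≈ -0.02413.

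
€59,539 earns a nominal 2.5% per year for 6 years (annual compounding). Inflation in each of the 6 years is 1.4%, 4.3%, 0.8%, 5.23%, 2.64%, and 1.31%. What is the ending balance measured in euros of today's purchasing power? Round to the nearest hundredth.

Nominal value at maturity: €59,539 × (1 + 2.5%)^6 ≈ €69,046.99.
Price-level factor over 6 years: 1.014 × 1.043 × 1.008 × 1.0523 × 1.0264 × 1.0131 ≈ 1.1665176779.
Dividing the nominal maturity value by the price-level factor gives the value in today's money.

€59,190.69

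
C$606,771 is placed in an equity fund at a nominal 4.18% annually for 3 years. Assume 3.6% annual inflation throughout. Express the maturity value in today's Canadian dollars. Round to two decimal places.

Nominal value at maturity: C$606,771 × (1 + 4.18%)^3 ≈ C$686,084.92.
Price-level factor over 3 years: (1 + 3.6%)^3 = 1.111934656.
Dividing the nominal maturity value by the price-level factor gives the value in today's money.

C$617,019.10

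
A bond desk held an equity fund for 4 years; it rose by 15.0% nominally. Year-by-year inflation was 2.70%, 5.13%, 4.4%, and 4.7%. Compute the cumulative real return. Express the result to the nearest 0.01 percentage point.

-2.56%

Cumulative inflation factor: 1.0270 × 1.0513 × 1.044 × 1.047 ≈ 1.18017.
Nominal growth factor: 1.15000. Real growth factor = 1.15000 / 1.18017 ≈ 0.97444.
Total real return ≈ -2.5563%.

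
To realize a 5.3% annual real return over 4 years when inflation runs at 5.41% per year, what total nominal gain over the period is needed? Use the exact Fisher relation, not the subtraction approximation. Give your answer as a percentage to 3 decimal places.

Required annual nominal rate: (1+5.3%)(1+5.41%) − 1 = 10.99673%.
Cumulative over 4 years: (1 + 0.1099673)^4 − 1 ≈ 0.51789.

51.789%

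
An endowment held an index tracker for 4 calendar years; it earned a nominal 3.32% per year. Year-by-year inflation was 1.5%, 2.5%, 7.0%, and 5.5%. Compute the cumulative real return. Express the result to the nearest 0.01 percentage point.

-2.97%

Cumulative inflation factor: 1.015 × 1.025 × 1.070 × 1.055 ≈ 1.17443.
Nominal growth factor: 1.13956. Real growth factor = 1.13956 / 1.17443 ≈ 0.97031.
Total real return ≈ -2.9688%.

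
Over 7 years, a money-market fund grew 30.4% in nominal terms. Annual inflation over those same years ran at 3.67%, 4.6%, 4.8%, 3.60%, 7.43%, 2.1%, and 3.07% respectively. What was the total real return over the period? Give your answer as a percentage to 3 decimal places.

Cumulative inflation factor: 1.0367 × 1.046 × 1.048 × 1.0360 × 1.0743 × 1.021 × 1.0307 ≈ 1.33103.
Nominal growth factor: 1.30400. Real growth factor = 1.30400 / 1.33103 ≈ 0.97969.
Total real return ≈ -2.0311%.

-2.031%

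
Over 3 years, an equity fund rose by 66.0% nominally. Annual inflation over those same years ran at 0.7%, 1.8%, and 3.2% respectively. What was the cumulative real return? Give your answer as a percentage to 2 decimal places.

56.91%

Cumulative inflation factor: 1.007 × 1.018 × 1.032 ≈ 1.05793.
Nominal growth factor: 1.66000. Real growth factor = 1.66000 / 1.05793 ≈ 1.56910.
Total real return ≈ 56.9102%.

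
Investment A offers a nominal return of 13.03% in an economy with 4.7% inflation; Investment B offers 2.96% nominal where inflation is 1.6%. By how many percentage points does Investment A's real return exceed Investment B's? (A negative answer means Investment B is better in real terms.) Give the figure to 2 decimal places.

6.62

Investment A real return: 1.1303/1.047 − 1 = 7.956%.
Investment B real return: 1.0296/1.016 − 1 = 1.339%.
Difference: 7.956 − 1.339 = 6.617 pp.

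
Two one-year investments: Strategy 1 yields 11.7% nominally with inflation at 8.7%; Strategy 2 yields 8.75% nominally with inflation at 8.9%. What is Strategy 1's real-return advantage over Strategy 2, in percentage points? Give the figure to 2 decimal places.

Strategy 1 real return: 1.117/1.087 − 1 = 2.760%.
Strategy 2 real return: 1.0875/1.089 − 1 = -0.138%.
Difference: 2.760 − (-0.138) = 2.898 pp.

2.90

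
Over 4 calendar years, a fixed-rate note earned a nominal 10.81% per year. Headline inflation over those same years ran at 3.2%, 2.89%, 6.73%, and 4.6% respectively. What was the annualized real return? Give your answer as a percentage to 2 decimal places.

6.20%

Cumulative inflation factor: 1.032 × 1.0289 × 1.0673 × 1.046 ≈ 1.18542.
Nominal growth factor: 1.50770. Real growth factor = 1.50770 / 1.18542 ≈ 1.27188.
Annualized: 1.27188^(1/4) − 1 ≈ 0.06197.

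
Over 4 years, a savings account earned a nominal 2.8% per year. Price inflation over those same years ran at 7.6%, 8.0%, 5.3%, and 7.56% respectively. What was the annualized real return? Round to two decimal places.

Cumulative inflation factor: 1.076 × 1.080 × 1.053 × 1.0756 ≈ 1.31618.
Nominal growth factor: 1.11679. Real growth factor = 1.11679 / 1.31618 ≈ 0.84851.
Annualized: 0.84851^(1/4) − 1 ≈ -0.04024.

-4.02%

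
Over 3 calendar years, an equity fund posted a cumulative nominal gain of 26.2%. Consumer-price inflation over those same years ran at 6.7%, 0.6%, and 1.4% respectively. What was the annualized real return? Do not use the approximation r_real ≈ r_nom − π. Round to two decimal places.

5.06%

Cumulative inflation factor: 1.067 × 1.006 × 1.014 ≈ 1.08843.
Nominal growth factor: 1.26200. Real growth factor = 1.26200 / 1.08843 ≈ 1.15947.
Annualized: 1.15947^(1/3) − 1 ≈ 0.05056.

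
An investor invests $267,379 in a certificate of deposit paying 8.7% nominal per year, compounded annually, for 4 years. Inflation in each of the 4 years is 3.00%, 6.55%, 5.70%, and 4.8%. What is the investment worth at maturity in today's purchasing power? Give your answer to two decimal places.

Nominal value at maturity: $267,379 × (1 + 8.7%)^4 ≈ $373,289.24.
Price-level factor over 4 years: 1.0300 × 1.0655 × 1.0570 × 1.048 ≈ 1.2157014892.
Dividing the nominal maturity value by the price-level factor gives the value in today's money.

$307,056.66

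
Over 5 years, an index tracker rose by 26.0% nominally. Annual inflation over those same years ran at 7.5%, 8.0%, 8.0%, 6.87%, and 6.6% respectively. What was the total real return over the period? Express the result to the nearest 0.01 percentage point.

Cumulative inflation factor: 1.075 × 1.080 × 1.080 × 1.0687 × 1.066 ≈ 1.42846.
Nominal growth factor: 1.26000. Real growth factor = 1.26000 / 1.42846 ≈ 0.88207.
Total real return ≈ -11.7933%.

-11.79%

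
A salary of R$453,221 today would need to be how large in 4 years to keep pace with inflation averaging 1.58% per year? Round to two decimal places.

Cumulative price-level factor: (1+1.58%)^4 ≈ 1.0647136796.
The nominal amount required is R$453,221 scaled up by that factor.

R$482,550.60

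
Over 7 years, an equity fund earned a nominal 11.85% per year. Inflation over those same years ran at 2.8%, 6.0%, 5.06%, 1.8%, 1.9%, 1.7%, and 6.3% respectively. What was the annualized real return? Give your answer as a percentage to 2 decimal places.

Cumulative inflation factor: 1.028 × 1.060 × 1.0506 × 1.018 × 1.019 × 1.017 × 1.063 ≈ 1.28384.
Nominal growth factor: 2.19004. Real growth factor = 2.19004 / 1.28384 ≈ 1.70584.
Annualized: 1.70584^(1/7) − 1 ≈ 0.07928.

7.93%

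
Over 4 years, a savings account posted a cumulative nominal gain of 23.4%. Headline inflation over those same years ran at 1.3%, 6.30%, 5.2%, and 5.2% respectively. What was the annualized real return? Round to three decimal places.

0.875%

Cumulative inflation factor: 1.013 × 1.0630 × 1.052 × 1.052 ≈ 1.19172.
Nominal growth factor: 1.23400. Real growth factor = 1.23400 / 1.19172 ≈ 1.03548.
Annualized: 1.03548^(1/4) − 1 ≈ 0.00875.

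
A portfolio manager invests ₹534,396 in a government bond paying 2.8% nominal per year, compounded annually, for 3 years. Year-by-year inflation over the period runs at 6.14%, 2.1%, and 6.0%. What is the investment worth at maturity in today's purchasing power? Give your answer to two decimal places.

₹505,396.06

Nominal value at maturity: ₹534,396 × (1 + 2.8%)^3 ≈ ₹580,553.89.
Price-level factor over 3 years: 1.0614 × 1.021 × 1.060 = 1.148710764.
Dividing the nominal maturity value by the price-level factor gives the value in today's money.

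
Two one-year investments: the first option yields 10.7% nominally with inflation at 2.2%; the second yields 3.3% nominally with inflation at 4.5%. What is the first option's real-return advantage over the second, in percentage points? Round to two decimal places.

The first option real return: 1.107/1.022 − 1 = 8.317%.
The second real return: 1.033/1.045 − 1 = -1.148%.
Difference: 8.317 − (-1.148) = 9.465 pp.

9.47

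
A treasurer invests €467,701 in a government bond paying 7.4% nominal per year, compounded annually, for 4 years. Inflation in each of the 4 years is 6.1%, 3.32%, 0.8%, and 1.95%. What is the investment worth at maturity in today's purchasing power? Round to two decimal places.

Nominal value at maturity: €467,701 × (1 + 7.4%)^4 ≈ €622,279.40.
Price-level factor over 4 years: 1.061 × 1.0332 × 1.008 × 1.0195 ≈ 1.1265424041.
The maturity value deflated by that factor is the answer in today's purchasing power.

€552,379.92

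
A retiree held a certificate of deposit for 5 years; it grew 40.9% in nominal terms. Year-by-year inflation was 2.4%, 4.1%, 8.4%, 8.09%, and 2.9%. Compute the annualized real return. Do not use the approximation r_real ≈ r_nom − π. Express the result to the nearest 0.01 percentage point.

1.86%

Cumulative inflation factor: 1.024 × 1.041 × 1.084 × 1.0809 × 1.029 ≈ 1.28523.
Nominal growth factor: 1.40900. Real growth factor = 1.40900 / 1.28523 ≈ 1.09630.
Annualized: 1.09630^(1/5) − 1 ≈ 0.01856.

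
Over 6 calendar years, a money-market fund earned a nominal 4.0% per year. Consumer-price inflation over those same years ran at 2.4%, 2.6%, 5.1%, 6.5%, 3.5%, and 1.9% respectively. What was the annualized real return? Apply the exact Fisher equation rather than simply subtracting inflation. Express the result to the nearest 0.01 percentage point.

0.33%

Cumulative inflation factor: 1.024 × 1.026 × 1.051 × 1.065 × 1.035 × 1.019 ≈ 1.24026.
Nominal growth factor: 1.26532. Real growth factor = 1.26532 / 1.24026 ≈ 1.02020.
Annualized: 1.02020^(1/6) − 1 ≈ 0.00334.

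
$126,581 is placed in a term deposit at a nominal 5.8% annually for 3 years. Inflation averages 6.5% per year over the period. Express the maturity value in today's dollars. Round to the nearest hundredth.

Nominal value at maturity: $126,581 × (1 + 5.8%)^3 ≈ $149,908.25.
Price-level factor over 3 years: (1 + 6.5%)^3 = 1.207949625.
The maturity value deflated by that factor is the answer in today's purchasing power.

$124,101.41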